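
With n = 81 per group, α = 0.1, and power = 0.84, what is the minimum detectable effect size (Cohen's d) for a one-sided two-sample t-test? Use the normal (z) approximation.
d ≈ 0.36

Minimum detectable effect (two-sample t-test, normal approximation):
d = (z_α + z_β) / √(n/2)
d = (1.282 + 0.994) / √(81/2)
d = 2.276 / 6.364
d ≈ 0.36

By Cohen's convention (0.2 small / 0.5 medium / 0.8 large): small effect.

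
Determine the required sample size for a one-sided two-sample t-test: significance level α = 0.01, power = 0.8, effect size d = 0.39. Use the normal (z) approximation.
n = 132 per group

Sample size formula (two-sample t-test, normal approximation):
n = 2 · ((z_α + z_β) / d)²

z_α = 2.326 (for α = 0.01, one-sided)
z_β = 0.842 (for power = 0.8)
d = 0.39

n = 2 · ((2.326 + 0.842) / 0.39)²
n = 2 · (8.123)²
n ≈ 131.97
Round up to the next whole number: n = 132 per group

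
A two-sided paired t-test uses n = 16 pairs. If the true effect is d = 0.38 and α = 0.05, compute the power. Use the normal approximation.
Power ≈ 0.33

Power calculation (paired t-test, normal approximation):
z_β = d · √n - z_{α/2}
z_β = 0.38 · √16 - 1.960
z_β = 0.38 · 4.000 - 1.960
z_β = -0.440

Power = Φ(z_β) = Φ(-0.440) ≈ 0.330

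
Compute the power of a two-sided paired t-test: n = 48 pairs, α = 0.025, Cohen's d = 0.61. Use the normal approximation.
Power ≈ 0.98

Power calculation (paired t-test, normal approximation):
z_β = d · √n - z_{α/2}
z_β = 0.61 · √48 - 2.241
z_β = 0.61 · 6.928 - 2.241
z_β = 1.985

Power = Φ(z_β) = Φ(1.985) ≈ 0.976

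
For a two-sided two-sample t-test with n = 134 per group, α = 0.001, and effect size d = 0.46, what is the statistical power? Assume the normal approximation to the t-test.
Power ≈ 0.68

Power calculation (two-sample t-test, normal approximation):
z_β = d · √(n/2) - z_{α/2}
z_β = 0.46 · √(134/2) - 3.291
z_β = 0.46 · 8.185 - 3.291
z_β = 0.475

Power = Φ(z_β) = Φ(0.475) ≈ 0.683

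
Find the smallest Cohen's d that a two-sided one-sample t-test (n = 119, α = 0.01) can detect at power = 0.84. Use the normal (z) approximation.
d ≈ 0.33

Minimum detectable effect (one-sample t-test, normal approximation):
d = (z_{α/2} + z_β) / √n
d = (2.576 + 0.994) / √119
d = 3.570 / 10.909
d ≈ 0.33

By Cohen's convention (0.2 small / 0.5 medium / 0.8 large): small effect.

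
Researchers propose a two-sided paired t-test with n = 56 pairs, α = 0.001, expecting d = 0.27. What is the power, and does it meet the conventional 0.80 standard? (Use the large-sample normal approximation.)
Power ≈ 0.10; the study is underpowered (power < 0.80)

Power calculation (paired t-test, normal approximation):
z_β = d · √n - z_{α/2}
z_β = 0.27 · √56 - 3.291
z_β = 0.27 · 7.483 - 3.291
z_β = -1.270

Power = Φ(z_β) = Φ(-1.270) ≈ 0.102

Effect size d = 0.27 is small by Cohen's convention (0.2/0.5/0.8).

Threshold: power ≥ 0.80 is conventionally adequate.
Power ≈ 0.10 → the study is underpowered (power < 0.80).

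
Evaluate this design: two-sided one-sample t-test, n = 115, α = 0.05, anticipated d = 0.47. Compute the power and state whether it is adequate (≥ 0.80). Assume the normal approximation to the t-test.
Power ≈ 1.00; the study is adequately powered (power ≥ 0.80)

Power calculation (one-sample t-test, normal approximation):
z_β = d · √n - z_{α/2}
z_β = 0.47 · √115 - 1.960
z_β = 0.47 · 10.724 - 1.960
z_β = 3.080

Power = Φ(z_β) = Φ(3.080) ≈ 0.999

Effect size d = 0.47 is small by Cohen's convention (0.2/0.5/0.8).

Threshold: power ≥ 0.80 is conventionally adequate.
Power ≈ 1.00 → the study is adequately powered (power ≥ 0.80).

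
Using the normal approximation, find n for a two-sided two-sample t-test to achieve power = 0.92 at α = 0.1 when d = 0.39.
n = 123 per group

Sample size formula (two-sample t-test, normal approximation):
n = 2 · ((z_{α/2} + z_β) / d)²

z_{α/2} = 1.645 (for α = 0.1, two-sided)
z_β = 1.405 (for power = 0.92)
d = 0.39

n = 2 · ((1.645 + 1.405) / 0.39)²
n = 2 · (7.821)²
n ≈ 122.34
Round up to the next whole number: n = 123 per group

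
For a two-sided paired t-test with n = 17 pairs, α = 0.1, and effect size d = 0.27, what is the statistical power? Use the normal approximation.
Power ≈ 0.30

Power calculation (paired t-test, normal approximation):
z_β = d · √n - z_{α/2}
z_β = 0.27 · √17 - 1.645
z_β = 0.27 · 4.123 - 1.645
z_β = -0.532

Power = Φ(z_β) = Φ(-0.532) ≈ 0.297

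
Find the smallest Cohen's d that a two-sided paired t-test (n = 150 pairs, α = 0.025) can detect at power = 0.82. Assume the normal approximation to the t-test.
d ≈ 0.26

Minimum detectable effect (paired t-test, normal approximation):
d = (z_{α/2} + z_β) / √n
d = (2.241 + 0.915) / √150
d = 3.157 / 12.247
d ≈ 0.26

By Cohen's convention (0.2 small / 0.5 medium / 0.8 large): small effect.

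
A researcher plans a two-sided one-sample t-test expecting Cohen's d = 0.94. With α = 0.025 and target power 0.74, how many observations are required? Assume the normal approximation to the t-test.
n = 10

Sample size formula (one-sample t-test, normal approximation):
n = ((z_{α/2} + z_β) / d)²

z_{α/2} = 2.241 (for α = 0.025, two-sided)
z_β = 0.643 (for power = 0.74)
d = 0.94

n = ((2.241 + 0.643) / 0.94)²
n = (3.068)²
n ≈ 9.41
Round up to the next whole number: n = 10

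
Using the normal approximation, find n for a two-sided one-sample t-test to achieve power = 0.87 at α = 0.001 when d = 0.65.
n = 47

Sample size formula (one-sample t-test, normal approximation):
n = ((z_{α/2} + z_β) / d)²

z_{α/2} = 3.291 (for α = 0.001, two-sided)
z_β = 1.126 (for power = 0.87)
d = 0.65

n = ((3.291 + 1.126) / 0.65)²
n = (6.795)²
n ≈ 46.17
Round up to the next whole number: n = 47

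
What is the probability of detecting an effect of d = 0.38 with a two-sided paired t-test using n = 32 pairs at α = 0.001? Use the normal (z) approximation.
Power ≈ 0.13

Power calculation (paired t-test, normal approximation):
z_β = d · √n - z_{α/2}
z_β = 0.38 · √32 - 3.291
z_β = 0.38 · 5.657 - 3.291
z_β = -1.141

Power = Φ(z_β) = Φ(-1.141) ≈ 0.127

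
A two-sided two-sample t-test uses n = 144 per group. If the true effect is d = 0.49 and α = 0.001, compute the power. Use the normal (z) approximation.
Power ≈ 0.81

Power calculation (two-sample t-test, normal approximation):
z_β = d · √(n/2) - z_{α/2}
z_β = 0.49 · √(144/2) - 3.291
z_β = 0.49 · 8.485 - 3.291
z_β = 0.867

Power = Φ(z_β) = Φ(0.867) ≈ 0.807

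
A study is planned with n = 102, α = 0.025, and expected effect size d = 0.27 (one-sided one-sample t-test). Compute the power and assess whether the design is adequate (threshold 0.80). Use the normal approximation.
Power ≈ 0.78; the study is underpowered (power < 0.80)

Power calculation (one-sample t-test, normal approximation):
z_β = d · √n - z_α
z_β = 0.27 · √102 - 1.960
z_β = 0.27 · 10.100 - 1.960
z_β = 0.767

Power = Φ(z_β) = Φ(0.767) ≈ 0.778

Effect size d = 0.27 is small by Cohen's convention (0.2/0.5/0.8).

Threshold: power ≥ 0.80 is conventionally adequate.
Power ≈ 0.78 → the study is underpowered (power < 0.80).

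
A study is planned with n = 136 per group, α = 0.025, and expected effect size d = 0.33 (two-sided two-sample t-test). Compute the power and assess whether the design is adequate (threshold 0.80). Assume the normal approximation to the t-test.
Power ≈ 0.68; the study is underpowered (power < 0.80)

Power calculation (two-sample t-test, normal approximation):
z_β = d · √(n/2) - z_{α/2}
z_β = 0.33 · √(136/2) - 2.241
z_β = 0.33 · 8.246 - 2.241
z_β = 0.480

Power = Φ(z_β) = Φ(0.480) ≈ 0.684

Effect size d = 0.33 is small by Cohen's convention (0.2/0.5/0.8).

Threshold: power ≥ 0.80 is conventionally adequate.
Power ≈ 0.68 → the study is underpowered (power < 0.80).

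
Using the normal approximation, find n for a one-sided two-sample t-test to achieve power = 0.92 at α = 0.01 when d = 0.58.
n = 83 per group

Sample size formula (two-sample t-test, normal approximation):
n = 2 · ((z_α + z_β) / d)²

z_α = 2.326 (for α = 0.01, one-sided)
z_β = 1.405 (for power = 0.92)
d = 0.58

n = 2 · ((2.326 + 1.405) / 0.58)²
n = 2 · (6.433)²
n ≈ 82.77
Round up to the next whole number: n = 83 per group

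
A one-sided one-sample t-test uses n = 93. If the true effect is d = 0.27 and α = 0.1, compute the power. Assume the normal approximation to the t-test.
Power ≈ 0.91

Power calculation (one-sample t-test, normal approximation):
z_β = d · √n - z_α
z_β = 0.27 · √93 - 1.282
z_β = 0.27 · 9.644 - 1.282
z_β = 1.322

Power = Φ(z_β) = Φ(1.322) ≈ 0.907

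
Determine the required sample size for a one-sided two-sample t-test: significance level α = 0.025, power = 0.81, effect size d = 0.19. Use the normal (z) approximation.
n = 447 per group

Sample size formula (two-sample t-test, normal approximation):
n = 2 · ((z_α + z_β) / d)²

z_α = 1.960 (for α = 0.025, one-sided)
z_β = 0.878 (for power = 0.81)
d = 0.19

n = 2 · ((1.960 + 0.878) / 0.19)²
n = 2 · (14.937)²
n ≈ 446.23
Round up to the next whole number: n = 447 per group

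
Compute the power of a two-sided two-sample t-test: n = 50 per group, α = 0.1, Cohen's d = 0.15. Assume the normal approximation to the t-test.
Power ≈ 0.19

Power calculation (two-sample t-test, normal approximation):
z_β = d · √(n/2) - z_{α/2}
z_β = 0.15 · √(50/2) - 1.645
z_β = 0.15 · 5.000 - 1.645
z_β = -0.895

Power = Φ(z_β) = Φ(-0.895) ≈ 0.185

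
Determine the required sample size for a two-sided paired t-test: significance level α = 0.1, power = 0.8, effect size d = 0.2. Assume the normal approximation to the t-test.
n = 155 pairs

Sample size formula (paired t-test, normal approximation):
n = ((z_{α/2} + z_β) / d)²

z_{α/2} = 1.645 (for α = 0.1, two-sided)
z_β = 0.842 (for power = 0.8)
d = 0.2

n = ((1.645 + 0.842) / 0.2)²
n = (12.435)²
n ≈ 154.63
Round up to the next whole number: n = 155 pairs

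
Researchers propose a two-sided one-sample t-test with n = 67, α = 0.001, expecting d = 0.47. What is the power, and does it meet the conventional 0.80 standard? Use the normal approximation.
Power ≈ 0.71; the study is underpowered (power < 0.80)

Power calculation (one-sample t-test, normal approximation):
z_β = d · √n - z_{α/2}
z_β = 0.47 · √67 - 3.291
z_β = 0.47 · 8.185 - 3.291
z_β = 0.557

Power = Φ(z_β) = Φ(0.557) ≈ 0.711

Effect size d = 0.47 is small by Cohen's convention (0.2/0.5/0.8).

Threshold: power ≥ 0.80 is conventionally adequate.
Power ≈ 0.71 → the study is underpowered (power < 0.80).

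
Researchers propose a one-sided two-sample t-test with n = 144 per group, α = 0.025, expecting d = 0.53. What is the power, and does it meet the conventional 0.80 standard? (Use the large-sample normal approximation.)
Power ≈ 0.99; the study is adequately powered (power ≥ 0.80)

Power calculation (two-sample t-test, normal approximation):
z_β = d · √(n/2) - z_α
z_β = 0.53 · √(144/2) - 1.960
z_β = 0.53 · 8.485 - 1.960
z_β = 2.537

Power = Φ(z_β) = Φ(2.537) ≈ 0.994

Effect size d = 0.53 is medium by Cohen's convention (0.2/0.5/0.8).

Threshold: power ≥ 0.80 is conventionally adequate.
Power ≈ 0.99 → the study is adequately powered (power ≥ 0.80).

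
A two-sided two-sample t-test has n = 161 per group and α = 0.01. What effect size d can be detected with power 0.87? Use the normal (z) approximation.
d ≈ 0.41

Minimum detectable effect (two-sample t-test, normal approximation):
d = (z_{α/2} + z_β) / √(n/2)
d = (2.576 + 1.126) / √(161/2)
d = 3.702 / 8.972
d ≈ 0.41

By Cohen's convention (0.2 small / 0.5 medium / 0.8 large): small effect.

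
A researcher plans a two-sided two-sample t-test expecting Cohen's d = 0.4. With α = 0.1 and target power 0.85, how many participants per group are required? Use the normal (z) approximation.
n = 90 per group

Sample size formula (two-sample t-test, normal approximation):
n = 2 · ((z_{α/2} + z_β) / d)²

z_{α/2} = 1.645 (for α = 0.1, two-sided)
z_β = 1.036 (for power = 0.85)
d = 0.4

n = 2 · ((1.645 + 1.036) / 0.4)²
n = 2 · (6.703)²
n ≈ 89.86
Round up to the next whole number: n = 90 per group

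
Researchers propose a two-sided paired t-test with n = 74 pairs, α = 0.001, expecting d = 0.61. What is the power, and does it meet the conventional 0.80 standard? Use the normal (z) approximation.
Power ≈ 0.97; the study is adequately powered (power ≥ 0.80)

Power calculation (paired t-test, normal approximation):
z_β = d · √n - z_{α/2}
z_β = 0.61 · √74 - 3.291
z_β = 0.61 · 8.602 - 3.291
z_β = 1.957

Power = Φ(z_β) = Φ(1.957) ≈ 0.975

Effect size d = 0.61 is medium by Cohen's convention (0.2/0.5/0.8).

Threshold: power ≥ 0.80 is conventionally adequate.
Power ≈ 0.97 → the study is adequately powered (power ≥ 0.80).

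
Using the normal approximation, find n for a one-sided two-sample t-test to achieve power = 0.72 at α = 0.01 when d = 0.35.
n = 139 per group

Sample size formula (two-sample t-test, normal approximation):
n = 2 · ((z_α + z_β) / d)²

z_α = 2.326 (for α = 0.01, one-sided)
z_β = 0.583 (for power = 0.72)
d = 0.35

n = 2 · ((2.326 + 0.583) / 0.35)²
n = 2 · (8.311)²
n ≈ 138.15
Round up to the next whole number: n = 139 per group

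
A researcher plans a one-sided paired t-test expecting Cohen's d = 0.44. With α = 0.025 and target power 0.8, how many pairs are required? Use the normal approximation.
n = 41 pairs

Sample size formula (paired t-test, normal approximation):
n = ((z_α + z_β) / d)²

z_α = 1.960 (for α = 0.025, one-sided)
z_β = 0.842 (for power = 0.8)
d = 0.44

n = ((1.960 + 0.842) / 0.44)²
n = (6.368)²
n ≈ 40.55
Round up to the next whole number: n = 41 pairs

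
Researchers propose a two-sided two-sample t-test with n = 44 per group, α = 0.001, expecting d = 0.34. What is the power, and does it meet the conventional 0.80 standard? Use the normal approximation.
Power ≈ 0.04; the study is underpowered (power < 0.80)

Power calculation (two-sample t-test, normal approximation):
z_β = d · √(n/2) - z_{α/2}
z_β = 0.34 · √(44/2) - 3.291
z_β = 0.34 · 4.690 - 3.291
z_β = -1.696

Power = Φ(z_β) = Φ(-1.696) ≈ 0.045

Effect size d = 0.34 is small by Cohen's convention (0.2/0.5/0.8).

Threshold: power ≥ 0.80 is conventionally adequate.
Power ≈ 0.04 → the study is underpowered (power < 0.80).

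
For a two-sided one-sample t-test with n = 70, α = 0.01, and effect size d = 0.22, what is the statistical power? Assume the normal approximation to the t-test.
Power ≈ 0.23

Power calculation (one-sample t-test, normal approximation):
z_β = d · √n - z_{α/2}
z_β = 0.22 · √70 - 2.576
z_β = 0.22 · 8.367 - 2.576
z_β = -0.735

Power = Φ(z_β) = Φ(-0.735) ≈ 0.231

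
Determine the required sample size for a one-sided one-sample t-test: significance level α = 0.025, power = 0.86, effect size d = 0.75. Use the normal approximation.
n = 17

Sample size formula (one-sample t-test, normal approximation):
n = ((z_α + z_β) / d)²

z_α = 1.960 (for α = 0.025, one-sided)
z_β = 1.080 (for power = 0.86)
d = 0.75

n = ((1.960 + 1.080) / 0.75)²
n = (4.053)²
n ≈ 16.43
Round up to the next whole number: n = 17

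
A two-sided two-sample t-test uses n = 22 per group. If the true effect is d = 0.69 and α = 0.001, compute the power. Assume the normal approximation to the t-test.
Power ≈ 0.16

Power calculation (two-sample t-test, normal approximation):
z_β = d · √(n/2) - z_{α/2}
z_β = 0.69 · √(22/2) - 3.291
z_β = 0.69 · 3.317 - 3.291
z_β = -1.002

Power = Φ(z_β) = Φ(-1.002) ≈ 0.158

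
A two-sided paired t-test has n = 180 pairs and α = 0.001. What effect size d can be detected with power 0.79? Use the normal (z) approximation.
d ≈ 0.31

Minimum detectable effect (paired t-test, normal approximation):
d = (z_{α/2} + z_β) / √n
d = (3.291 + 0.806) / √180
d = 4.097 / 13.416
d ≈ 0.31

By Cohen's convention (0.2 small / 0.5 medium / 0.8 large): small effect.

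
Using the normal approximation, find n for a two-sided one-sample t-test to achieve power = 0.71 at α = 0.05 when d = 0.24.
n = 110

Sample size formula (one-sample t-test, normal approximation):
n = ((z_{α/2} + z_β) / d)²

z_{α/2} = 1.960 (for α = 0.05, two-sided)
z_β = 0.553 (for power = 0.71)
d = 0.24

n = ((1.960 + 0.553) / 0.24)²
n = (10.471)²
n ≈ 109.64
Round up to the next whole number: n = 110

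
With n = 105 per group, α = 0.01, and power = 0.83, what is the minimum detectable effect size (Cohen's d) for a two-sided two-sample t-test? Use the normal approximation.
d ≈ 0.49

Minimum detectable effect (two-sample t-test, normal approximation):
d = (z_{α/2} + z_β) / √(n/2)
d = (2.576 + 0.954) / √(105/2)
d = 3.530 / 7.246
d ≈ 0.49

By Cohen's convention (0.2 small / 0.5 medium / 0.8 large): small effect.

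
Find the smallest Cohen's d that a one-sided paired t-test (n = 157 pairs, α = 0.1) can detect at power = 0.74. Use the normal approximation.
d ≈ 0.15

Minimum detectable effect (paired t-test, normal approximation):
d = (z_α + z_β) / √n
d = (1.282 + 0.643) / √157
d = 1.925 / 12.530
d ≈ 0.15

By Cohen's convention (0.2 small / 0.5 medium / 0.8 large): very small effect.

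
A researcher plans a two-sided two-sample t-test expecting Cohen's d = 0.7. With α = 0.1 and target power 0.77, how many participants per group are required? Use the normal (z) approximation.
n = 24 per group

Sample size formula (two-sample t-test, normal approximation):
n = 2 · ((z_{α/2} + z_β) / d)²

z_{α/2} = 1.645 (for α = 0.1, two-sided)
z_β = 0.739 (for power = 0.77)
d = 0.7

n = 2 · ((1.645 + 0.739) / 0.7)²
n = 2 · (3.406)²
n ≈ 23.20
Round up to the next whole number: n = 24 per group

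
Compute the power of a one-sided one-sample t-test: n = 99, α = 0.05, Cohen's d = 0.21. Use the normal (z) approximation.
Power ≈ 0.67

Power calculation (one-sample t-test, normal approximation):
z_β = d · √n - z_α
z_β = 0.21 · √99 - 1.645
z_β = 0.21 · 9.950 - 1.645
z_β = 0.445

Power = Φ(z_β) = Φ(0.445) ≈ 0.672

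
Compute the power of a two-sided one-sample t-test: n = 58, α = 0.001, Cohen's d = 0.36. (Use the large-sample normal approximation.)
Power ≈ 0.29

Power calculation (one-sample t-test, normal approximation):
z_β = d · √n - z_{α/2}
z_β = 0.36 · √58 - 3.291
z_β = 0.36 · 7.616 - 3.291
z_β = -0.549

Power = Φ(z_β) = Φ(-0.549) ≈ 0.292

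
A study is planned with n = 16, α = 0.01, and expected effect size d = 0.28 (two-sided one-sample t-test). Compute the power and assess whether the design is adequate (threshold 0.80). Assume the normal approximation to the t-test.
Power ≈ 0.07; the study is underpowered (power < 0.80)

Power calculation (one-sample t-test, normal approximation):
z_β = d · √n - z_{α/2}
z_β = 0.28 · √16 - 2.576
z_β = 0.28 · 4.000 - 2.576
z_β = -1.456

Power = Φ(z_β) = Φ(-1.456) ≈ 0.073

Effect size d = 0.28 is small by Cohen's convention (0.2/0.5/0.8).

Threshold: power ≥ 0.80 is conventionally adequate.
Power ≈ 0.07 → the study is underpowered (power < 0.80).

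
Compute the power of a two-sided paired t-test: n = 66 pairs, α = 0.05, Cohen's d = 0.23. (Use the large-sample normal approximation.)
Power ≈ 0.46

Power calculation (paired t-test, normal approximation):
z_β = d · √n - z_{α/2}
z_β = 0.23 · √66 - 1.960
z_β = 0.23 · 8.124 - 1.960
z_β = -0.091

Power = Φ(z_β) = Φ(-0.091) ≈ 0.464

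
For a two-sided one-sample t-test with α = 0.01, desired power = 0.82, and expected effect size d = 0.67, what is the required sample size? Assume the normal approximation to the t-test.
n = 28

Sample size formula (one-sample t-test, normal approximation):
n = ((z_{α/2} + z_β) / d)²

z_{α/2} = 2.576 (for α = 0.01, two-sided)
z_β = 0.915 (for power = 0.82)
d = 0.67

n = ((2.576 + 0.915) / 0.67)²
n = (5.210)²
n ≈ 27.14
Round up to the next whole number: n = 28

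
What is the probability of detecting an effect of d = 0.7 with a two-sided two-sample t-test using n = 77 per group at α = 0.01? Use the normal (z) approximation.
Power ≈ 0.96

Power calculation (two-sample t-test, normal approximation):
z_β = d · √(n/2) - z_{α/2}
z_β = 0.7 · √(77/2) - 2.576
z_β = 0.7 · 6.205 - 2.576
z_β = 1.768

Power = Φ(z_β) = Φ(1.768) ≈ 0.961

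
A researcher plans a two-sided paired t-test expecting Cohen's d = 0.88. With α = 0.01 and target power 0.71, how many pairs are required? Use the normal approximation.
n = 13 pairs

Sample size formula (paired t-test, normal approximation):
n = ((z_{α/2} + z_β) / d)²

z_{α/2} = 2.576 (for α = 0.01, two-sided)
z_β = 0.553 (for power = 0.71)
d = 0.88

n = ((2.576 + 0.553) / 0.88)²
n = (3.556)²
n ≈ 12.65
Round up to the next whole number: n = 13 pairs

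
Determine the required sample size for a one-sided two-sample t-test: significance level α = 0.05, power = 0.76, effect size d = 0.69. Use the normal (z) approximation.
n = 24 per group

Sample size formula (two-sample t-test, normal approximation):
n = 2 · ((z_α + z_β) / d)²

z_α = 1.645 (for α = 0.05, one-sided)
z_β = 0.706 (for power = 0.76)
d = 0.69

n = 2 · ((1.645 + 0.706) / 0.69)²
n = 2 · (3.407)²
n ≈ 23.22
Round up to the next whole number: n = 24 per group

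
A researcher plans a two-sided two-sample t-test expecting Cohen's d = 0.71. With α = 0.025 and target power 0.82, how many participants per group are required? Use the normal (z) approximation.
n = 40 per group

Sample size formula (two-sample t-test, normal approximation):
n = 2 · ((z_{α/2} + z_β) / d)²

z_{α/2} = 2.241 (for α = 0.025, two-sided)
z_β = 0.915 (for power = 0.82)
d = 0.71

n = 2 · ((2.241 + 0.915) / 0.71)²
n = 2 · (4.445)²
n ≈ 39.52
Round up to the next whole number: n = 40 per group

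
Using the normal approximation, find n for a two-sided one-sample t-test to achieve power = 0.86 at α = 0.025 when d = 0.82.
n = 17

Sample size formula (one-sample t-test, normal approximation):
n = ((z_{α/2} + z_β) / d)²

z_{α/2} = 2.241 (for α = 0.025, two-sided)
z_β = 1.080 (for power = 0.86)
d = 0.82

n = ((2.241 + 1.080) / 0.82)²
n = (4.050)²
n ≈ 16.40
Round up to the next whole number: n = 17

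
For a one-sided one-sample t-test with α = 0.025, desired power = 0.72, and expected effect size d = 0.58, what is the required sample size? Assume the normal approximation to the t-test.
n = 20

Sample size formula (one-sample t-test, normal approximation):
n = ((z_α + z_β) / d)²

z_α = 1.960 (for α = 0.025, one-sided)
z_β = 0.583 (for power = 0.72)
d = 0.58

n = ((1.960 + 0.583) / 0.58)²
n = (4.384)²
n ≈ 19.22
Round up to the next whole number: n = 20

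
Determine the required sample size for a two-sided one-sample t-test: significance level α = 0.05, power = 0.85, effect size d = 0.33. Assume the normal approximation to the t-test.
n = 83

Sample size formula (one-sample t-test, normal approximation):
n = ((z_{α/2} + z_β) / d)²

z_{α/2} = 1.960 (for α = 0.05, two-sided)
z_β = 1.036 (for power = 0.85)
d = 0.33

n = ((1.960 + 1.036) / 0.33)²
n = (9.079)²
n ≈ 82.43
Round up to the next whole number: n = 83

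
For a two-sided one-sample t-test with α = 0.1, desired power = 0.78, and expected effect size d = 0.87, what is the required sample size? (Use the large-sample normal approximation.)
n = 8

Sample size formula (one-sample t-test, normal approximation):
n = ((z_{α/2} + z_β) / d)²

z_{α/2} = 1.645 (for α = 0.1, two-sided)
z_β = 0.772 (for power = 0.78)
d = 0.87

n = ((1.645 + 0.772) / 0.87)²
n = (2.778)²
n ≈ 7.72
Round up to the next whole number: n = 8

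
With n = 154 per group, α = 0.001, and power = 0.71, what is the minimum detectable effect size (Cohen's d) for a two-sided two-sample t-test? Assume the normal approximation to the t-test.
d ≈ 0.44

Minimum detectable effect (two-sample t-test, normal approximation):
d = (z_{α/2} + z_β) / √(n/2)
d = (3.291 + 0.553) / √(154/2)
d = 3.844 / 8.775
d ≈ 0.44

By Cohen's convention (0.2 small / 0.5 medium / 0.8 large): small effect.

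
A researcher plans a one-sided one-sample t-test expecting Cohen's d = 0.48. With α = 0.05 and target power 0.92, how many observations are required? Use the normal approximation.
n = 41

Sample size formula (one-sample t-test, normal approximation):
n = ((z_α + z_β) / d)²

z_α = 1.645 (for α = 0.05, one-sided)
z_β = 1.405 (for power = 0.92)
d = 0.48

n = ((1.645 + 1.405) / 0.48)²
n = (6.354)²
n ≈ 40.37
Round up to the next whole number: n = 41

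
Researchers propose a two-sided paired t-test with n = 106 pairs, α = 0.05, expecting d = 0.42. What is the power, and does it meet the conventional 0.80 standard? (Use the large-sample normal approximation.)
Power ≈ 0.99; the study is adequately powered (power ≥ 0.80)

Power calculation (paired t-test, normal approximation):
z_β = d · √n - z_{α/2}
z_β = 0.42 · √106 - 1.960
z_β = 0.42 · 10.296 - 1.960
z_β = 2.364

Power = Φ(z_β) = Φ(2.364) ≈ 0.991

Effect size d = 0.42 is small by Cohen's convention (0.2/0.5/0.8).

Threshold: power ≥ 0.80 is conventionally adequate.
Power ≈ 0.99 → the study is adequately powered (power ≥ 0.80).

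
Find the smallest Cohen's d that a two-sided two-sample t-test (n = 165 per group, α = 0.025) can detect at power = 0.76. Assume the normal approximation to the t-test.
d ≈ 0.32

Minimum detectable effect (two-sample t-test, normal approximation):
d = (z_{α/2} + z_β) / √(n/2)
d = (2.241 + 0.706) / √(165/2)
d = 2.948 / 9.083
d ≈ 0.32

By Cohen's convention (0.2 small / 0.5 medium / 0.8 large): small effect.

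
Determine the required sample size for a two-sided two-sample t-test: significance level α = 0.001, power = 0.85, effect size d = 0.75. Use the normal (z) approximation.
n = 67 per group

Sample size formula (two-sample t-test, normal approximation):
n = 2 · ((z_{α/2} + z_β) / d)²

z_{α/2} = 3.291 (for α = 0.001, two-sided)
z_β = 1.036 (for power = 0.85)
d = 0.75

n = 2 · ((3.291 + 1.036) / 0.75)²
n = 2 · (5.769)²
n ≈ 66.56
Round up to the next whole number: n = 67 per group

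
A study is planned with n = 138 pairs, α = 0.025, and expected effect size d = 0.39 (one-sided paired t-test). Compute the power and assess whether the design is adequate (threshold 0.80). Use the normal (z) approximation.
Power ≈ 1.00; the study is adequately powered (power ≥ 0.80)

Power calculation (paired t-test, normal approximation):
z_β = d · √n - z_α
z_β = 0.39 · √138 - 1.960
z_β = 0.39 · 11.747 - 1.960
z_β = 2.621

Power = Φ(z_β) = Φ(2.621) ≈ 0.996

Effect size d = 0.39 is small by Cohen's convention (0.2/0.5/0.8).

Threshold: power ≥ 0.80 is conventionally adequate.
Power ≈ 1.00 → the study is adequately powered (power ≥ 0.80).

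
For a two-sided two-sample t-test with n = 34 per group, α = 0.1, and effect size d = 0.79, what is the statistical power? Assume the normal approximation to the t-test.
Power ≈ 0.95

Power calculation (two-sample t-test, normal approximation):
z_β = d · √(n/2) - z_{α/2}
z_β = 0.79 · √(34/2) - 1.645
z_β = 0.79 · 4.123 - 1.645
z_β = 1.612

Power = Φ(z_β) = Φ(1.612) ≈ 0.947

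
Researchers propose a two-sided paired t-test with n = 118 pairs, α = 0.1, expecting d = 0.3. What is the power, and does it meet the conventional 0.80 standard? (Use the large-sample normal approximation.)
Power ≈ 0.95; the study is adequately powered (power ≥ 0.80)

Power calculation (paired t-test, normal approximation):
z_β = d · √n - z_{α/2}
z_β = 0.3 · √118 - 1.645
z_β = 0.3 · 10.863 - 1.645
z_β = 1.614

Power = Φ(z_β) = Φ(1.614) ≈ 0.947

Effect size d = 0.3 is small by Cohen's convention (0.2/0.5/0.8).

Threshold: power ≥ 0.80 is conventionally adequate.
Power ≈ 0.95 → the study is adequately powered (power ≥ 0.80).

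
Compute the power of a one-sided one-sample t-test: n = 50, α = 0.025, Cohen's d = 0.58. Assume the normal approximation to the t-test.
Power ≈ 0.98

Power calculation (one-sample t-test, normal approximation):
z_β = d · √n - z_α
z_β = 0.58 · √50 - 1.960
z_β = 0.58 · 7.071 - 1.960
z_β = 2.141

Power = Φ(z_β) = Φ(2.141) ≈ 0.984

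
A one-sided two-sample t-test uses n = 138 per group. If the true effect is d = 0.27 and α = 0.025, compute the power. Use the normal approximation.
Power ≈ 0.61

Power calculation (two-sample t-test, normal approximation):
z_β = d · √(n/2) - z_α
z_β = 0.27 · √(138/2) - 1.960
z_β = 0.27 · 8.307 - 1.960
z_β = 0.283

Power = Φ(z_β) = Φ(0.283) ≈ 0.611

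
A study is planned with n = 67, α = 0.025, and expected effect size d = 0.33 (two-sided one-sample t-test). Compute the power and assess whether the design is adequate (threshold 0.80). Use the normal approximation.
Power ≈ 0.68; the study is underpowered (power < 0.80)

Power calculation (one-sample t-test, normal approximation):
z_β = d · √n - z_{α/2}
z_β = 0.33 · √67 - 2.241
z_β = 0.33 · 8.185 - 2.241
z_β = 0.460

Power = Φ(z_β) = Φ(0.460) ≈ 0.677

Effect size d = 0.33 is small by Cohen's convention (0.2/0.5/0.8).

Threshold: power ≥ 0.80 is conventionally adequate.
Power ≈ 0.68 → the study is underpowered (power < 0.80).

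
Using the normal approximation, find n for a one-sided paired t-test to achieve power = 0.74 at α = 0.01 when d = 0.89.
n = 12 pairs

Sample size formula (paired t-test, normal approximation):
n = ((z_α + z_β) / d)²

z_α = 2.326 (for α = 0.01, one-sided)
z_β = 0.643 (for power = 0.74)
d = 0.89

n = ((2.326 + 0.643) / 0.89)²
n = (3.336)²
n ≈ 11.13
Round up to the next whole number: n = 12 pairs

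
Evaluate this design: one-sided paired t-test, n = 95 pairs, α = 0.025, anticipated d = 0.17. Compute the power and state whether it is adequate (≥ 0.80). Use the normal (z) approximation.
Power ≈ 0.38; the study is underpowered (power < 0.80)

Power calculation (paired t-test, normal approximation):
z_β = d · √n - z_α
z_β = 0.17 · √95 - 1.960
z_β = 0.17 · 9.747 - 1.960
z_β = -0.303

Power = Φ(z_β) = Φ(-0.303) ≈ 0.381

Effect size d = 0.17 is very small by Cohen's convention (0.2/0.5/0.8).

Threshold: power ≥ 0.80 is conventionally adequate.
Power ≈ 0.38 → the study is underpowered (power < 0.80).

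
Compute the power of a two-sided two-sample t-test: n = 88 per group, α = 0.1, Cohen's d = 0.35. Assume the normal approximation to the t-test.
Power ≈ 0.75

Power calculation (two-sample t-test, normal approximation):
z_β = d · √(n/2) - z_{α/2}
z_β = 0.35 · √(88/2) - 1.645
z_β = 0.35 · 6.633 - 1.645
z_β = 0.677

Power = Φ(z_β) = Φ(0.677) ≈ 0.751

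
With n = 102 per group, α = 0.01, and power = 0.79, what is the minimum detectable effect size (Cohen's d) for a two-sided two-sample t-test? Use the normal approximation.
d ≈ 0.47

Minimum detectable effect (two-sample t-test, normal approximation):
d = (z_{α/2} + z_β) / √(n/2)
d = (2.576 + 0.806) / √(102/2)
d = 3.382 / 7.141
d ≈ 0.47

By Cohen's convention (0.2 small / 0.5 medium / 0.8 large): small effect.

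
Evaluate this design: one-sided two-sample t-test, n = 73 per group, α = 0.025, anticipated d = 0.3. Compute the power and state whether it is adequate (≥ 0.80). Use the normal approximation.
Power ≈ 0.44; the study is underpowered (power < 0.80)

Power calculation (two-sample t-test, normal approximation):
z_β = d · √(n/2) - z_α
z_β = 0.3 · √(73/2) - 1.960
z_β = 0.3 · 6.042 - 1.960
z_β = -0.148

Power = Φ(z_β) = Φ(-0.148) ≈ 0.441

Effect size d = 0.3 is small by Cohen's convention (0.2/0.5/0.8).

Threshold: power ≥ 0.80 is conventionally adequate.
Power ≈ 0.44 → the study is underpowered (power < 0.80).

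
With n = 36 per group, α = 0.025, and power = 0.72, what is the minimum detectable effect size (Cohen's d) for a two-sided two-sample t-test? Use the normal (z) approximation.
d ≈ 0.67

Minimum detectable effect (two-sample t-test, normal approximation):
d = (z_{α/2} + z_β) / √(n/2)
d = (2.241 + 0.583) / √(36/2)
d = 2.824 / 4.243
d ≈ 0.67

By Cohen's convention (0.2 small / 0.5 medium / 0.8 large): medium effect.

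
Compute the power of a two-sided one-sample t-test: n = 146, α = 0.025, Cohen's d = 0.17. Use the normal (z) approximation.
Power ≈ 0.43

Power calculation (one-sample t-test, normal approximation):
z_β = d · √n - z_{α/2}
z_β = 0.17 · √146 - 2.241
z_β = 0.17 · 12.083 - 2.241
z_β = -0.187

Power = Φ(z_β) = Φ(-0.187) ≈ 0.426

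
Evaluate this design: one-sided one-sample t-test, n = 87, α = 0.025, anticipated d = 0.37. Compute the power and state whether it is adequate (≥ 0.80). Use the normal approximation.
Power ≈ 0.93; the study is adequately powered (power ≥ 0.80)

Power calculation (one-sample t-test, normal approximation):
z_β = d · √n - z_α
z_β = 0.37 · √87 - 1.960
z_β = 0.37 · 9.327 - 1.960
z_β = 1.491

Power = Φ(z_β) = Φ(1.491) ≈ 0.932

Effect size d = 0.37 is small by Cohen's convention (0.2/0.5/0.8).

Threshold: power ≥ 0.80 is conventionally adequate.
Power ≈ 0.93 → the study is adequately powered (power ≥ 0.80).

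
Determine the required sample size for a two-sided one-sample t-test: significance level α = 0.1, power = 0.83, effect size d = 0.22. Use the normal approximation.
n = 140

Sample size formula (one-sample t-test, normal approximation):
n = ((z_{α/2} + z_β) / d)²

z_{α/2} = 1.645 (for α = 0.1, two-sided)
z_β = 0.954 (for power = 0.83)
d = 0.22

n = ((1.645 + 0.954) / 0.22)²
n = (11.814)²
n ≈ 139.57
Round up to the next whole number: n = 140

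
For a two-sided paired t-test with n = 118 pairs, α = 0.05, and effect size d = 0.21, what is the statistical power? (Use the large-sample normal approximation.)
Power ≈ 0.63

Power calculation (paired t-test, normal approximation):
z_β = d · √n - z_{α/2}
z_β = 0.21 · √118 - 1.960
z_β = 0.21 · 10.863 - 1.960
z_β = 0.321

Power = Φ(z_β) = Φ(0.321) ≈ 0.626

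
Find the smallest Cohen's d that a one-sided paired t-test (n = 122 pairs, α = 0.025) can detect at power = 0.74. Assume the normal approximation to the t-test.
d ≈ 0.24

Minimum detectable effect (paired t-test, normal approximation):
d = (z_α + z_β) / √n
d = (1.960 + 0.643) / √122
d = 2.603 / 11.045
d ≈ 0.24

By Cohen's convention (0.2 small / 0.5 medium / 0.8 large): small effect.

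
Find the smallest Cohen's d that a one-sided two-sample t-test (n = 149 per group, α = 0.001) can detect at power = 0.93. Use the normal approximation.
d ≈ 0.53

Minimum detectable effect (two-sample t-test, normal approximation):
d = (z_α + z_β) / √(n/2)
d = (3.090 + 1.476) / √(149/2)
d = 4.566 / 8.631
d ≈ 0.53

By Cohen's convention (0.2 small / 0.5 medium / 0.8 large): medium effect.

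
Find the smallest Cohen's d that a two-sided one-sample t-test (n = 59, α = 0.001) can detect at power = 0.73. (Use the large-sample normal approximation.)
d ≈ 0.51

Minimum detectable effect (one-sample t-test, normal approximation):
d = (z_{α/2} + z_β) / √n
d = (3.291 + 0.613) / √59
d = 3.903 / 7.681
d ≈ 0.51

By Cohen's convention (0.2 small / 0.5 medium / 0.8 large): medium effect.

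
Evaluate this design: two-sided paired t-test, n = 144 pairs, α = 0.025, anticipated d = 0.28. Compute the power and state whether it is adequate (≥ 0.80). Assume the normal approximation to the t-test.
Power ≈ 0.87; the study is adequately powered (power ≥ 0.80)

Power calculation (paired t-test, normal approximation):
z_β = d · √n - z_{α/2}
z_β = 0.28 · √144 - 2.241
z_β = 0.28 · 12.000 - 2.241
z_β = 1.119

Power = Φ(z_β) = Φ(1.119) ≈ 0.868

Effect size d = 0.28 is small by Cohen's convention (0.2/0.5/0.8).

Threshold: power ≥ 0.80 is conventionally adequate.
Power ≈ 0.87 → the study is adequately powered (power ≥ 0.80).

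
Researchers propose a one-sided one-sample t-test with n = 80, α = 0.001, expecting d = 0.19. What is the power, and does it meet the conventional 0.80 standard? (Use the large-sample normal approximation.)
Power ≈ 0.08; the study is underpowered (power < 0.80)

Power calculation (one-sample t-test, normal approximation):
z_β = d · √n - z_α
z_β = 0.19 · √80 - 3.090
z_β = 0.19 · 8.944 - 3.090
z_β = -1.391

Power = Φ(z_β) = Φ(-1.391) ≈ 0.082

Effect size d = 0.19 is very small by Cohen's convention (0.2/0.5/0.8).

Threshold: power ≥ 0.80 is conventionally adequate.
Power ≈ 0.08 → the study is underpowered (power < 0.80).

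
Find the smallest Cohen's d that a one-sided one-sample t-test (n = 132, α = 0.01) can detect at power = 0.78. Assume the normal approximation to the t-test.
d ≈ 0.27

Minimum detectable effect (one-sample t-test, normal approximation):
d = (z_α + z_β) / √n
d = (2.326 + 0.772) / √132
d = 3.099 / 11.489
d ≈ 0.27

By Cohen's convention (0.2 small / 0.5 medium / 0.8 large): small effect.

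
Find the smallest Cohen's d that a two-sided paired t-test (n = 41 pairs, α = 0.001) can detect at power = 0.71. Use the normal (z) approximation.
d ≈ 0.60

Minimum detectable effect (paired t-test, normal approximation):
d = (z_{α/2} + z_β) / √n
d = (3.291 + 0.553) / √41
d = 3.844 / 6.403
d ≈ 0.60

By Cohen's convention (0.2 small / 0.5 medium / 0.8 large): medium effect.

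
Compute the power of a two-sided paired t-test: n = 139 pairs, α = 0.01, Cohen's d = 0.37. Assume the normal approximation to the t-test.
Power ≈ 0.96

Power calculation (paired t-test, normal approximation):
z_β = d · √n - z_{α/2}
z_β = 0.37 · √139 - 2.576
z_β = 0.37 · 11.790 - 2.576
z_β = 1.786

Power = Φ(z_β) = Φ(1.786) ≈ 0.963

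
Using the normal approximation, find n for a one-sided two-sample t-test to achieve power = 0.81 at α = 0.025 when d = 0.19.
n = 447 per group

Sample size formula (two-sample t-test, normal approximation):
n = 2 · ((z_α + z_β) / d)²

z_α = 1.960 (for α = 0.025, one-sided)
z_β = 0.878 (for power = 0.81)
d = 0.19

n = 2 · ((1.960 + 0.878) / 0.19)²
n = 2 · (14.937)²
n ≈ 446.23
Round up to the next whole number: n = 447 per group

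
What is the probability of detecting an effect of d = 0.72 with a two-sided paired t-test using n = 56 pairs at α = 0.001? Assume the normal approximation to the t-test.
Power ≈ 0.98

Power calculation (paired t-test, normal approximation):
z_β = d · √n - z_{α/2}
z_β = 0.72 · √56 - 3.291
z_β = 0.72 · 7.483 - 3.291
z_β = 2.097

Power = Φ(z_β) = Φ(2.097) ≈ 0.982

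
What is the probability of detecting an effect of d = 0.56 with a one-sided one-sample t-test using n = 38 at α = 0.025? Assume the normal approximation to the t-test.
Power ≈ 0.93

Power calculation (one-sample t-test, normal approximation):
z_β = d · √n - z_α
z_β = 0.56 · √38 - 1.960
z_β = 0.56 · 6.164 - 1.960
z_β = 1.492

Power = Φ(z_β) = Φ(1.492) ≈ 0.932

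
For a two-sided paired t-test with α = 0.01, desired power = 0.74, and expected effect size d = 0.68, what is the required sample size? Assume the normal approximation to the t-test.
n = 23 pairs

Sample size formula (paired t-test, normal approximation):
n = ((z_{α/2} + z_β) / d)²

z_{α/2} = 2.576 (for α = 0.01, two-sided)
z_β = 0.643 (for power = 0.74)
d = 0.68

n = ((2.576 + 0.643) / 0.68)²
n = (4.734)²
n ≈ 22.41
Round up to the next whole number: n = 23 pairs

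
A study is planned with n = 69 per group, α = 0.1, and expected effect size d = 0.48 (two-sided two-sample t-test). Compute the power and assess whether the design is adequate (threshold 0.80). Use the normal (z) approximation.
Power ≈ 0.88; the study is adequately powered (power ≥ 0.80)

Power calculation (two-sample t-test, normal approximation):
z_β = d · √(n/2) - z_{α/2}
z_β = 0.48 · √(69/2) - 1.645
z_β = 0.48 · 5.874 - 1.645
z_β = 1.175

Power = Φ(z_β) = Φ(1.175) ≈ 0.880

Effect size d = 0.48 is small by Cohen's convention (0.2/0.5/0.8).

Threshold: power ≥ 0.80 is conventionally adequate.
Power ≈ 0.88 → the study is adequately powered (power ≥ 0.80).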